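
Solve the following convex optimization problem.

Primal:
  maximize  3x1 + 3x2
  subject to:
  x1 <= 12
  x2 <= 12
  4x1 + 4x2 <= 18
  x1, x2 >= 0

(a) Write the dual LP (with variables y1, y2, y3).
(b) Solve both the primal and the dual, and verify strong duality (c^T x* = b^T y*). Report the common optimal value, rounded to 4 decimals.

The standard primal-dual pair for 'max c^T x s.t. A x <= b, x >= 0' is:
  Dual:  min b^T y  s.t.  A^T y >= c,  y >= 0.

So the dual LP is:
  minimize  12y1 + 12y2 + 18y3
  subject to:
    y1 + 4y3 >= 3
    y2 + 4y3 >= 3
    y1, y2, y3 >= 0

Solving the primal: x* = (4.5, 0).
  primal value c^T x* = 13.5.
Solving the dual: y* = (0, 0, 0.75).
  dual value b^T y* = 13.5.
Strong duality: c^T x* = b^T y*. Confirmed.

13.5


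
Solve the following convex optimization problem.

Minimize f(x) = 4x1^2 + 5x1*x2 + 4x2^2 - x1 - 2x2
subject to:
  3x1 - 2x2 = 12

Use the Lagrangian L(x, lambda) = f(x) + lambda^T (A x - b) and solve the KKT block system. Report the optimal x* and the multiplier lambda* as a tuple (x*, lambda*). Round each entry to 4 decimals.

Form the Lagrangian:
  L(x, lambda) = (1/2) x^T Q x + c^T x + lambda^T (A x - b)
Stationarity (grad_x L = 0): Q x + c + A^T lambda = 0.
Primal feasibility: A x = b.

This gives the KKT block system:
  [ Q   A^T ] [ x     ]   [-c ]
  [ A    0  ] [ lambda ] = [ b ]

Solving the linear system:
  x*      = (2.5854, -2.122)
  lambda* = (-3.0244)
  f(x*)   = 18.9756

x* = (2.5854, -2.122), lambda* = (-3.0244)


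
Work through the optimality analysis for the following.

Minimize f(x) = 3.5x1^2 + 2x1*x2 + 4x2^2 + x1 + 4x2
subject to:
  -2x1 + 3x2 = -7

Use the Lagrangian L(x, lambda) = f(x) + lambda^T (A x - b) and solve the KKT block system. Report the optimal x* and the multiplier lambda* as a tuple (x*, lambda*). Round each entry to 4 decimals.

Form the Lagrangian:
  L(x, lambda) = (1/2) x^T Q x + c^T x + lambda^T (A x - b)
Stationarity (grad_x L = 0): Q x + c + A^T lambda = 0.
Primal feasibility: A x = b.

This gives the KKT block system:
  [ Q   A^T ] [ x     ]   [-c ]
  [ A    0  ] [ lambda ] = [ b ]

Solving the linear system:
  x*      = (1.0168, -1.6555)
  lambda* = (2.4034)
  f(x*)   = 5.6092

x* = (1.0168, -1.6555), lambda* = (2.4034)


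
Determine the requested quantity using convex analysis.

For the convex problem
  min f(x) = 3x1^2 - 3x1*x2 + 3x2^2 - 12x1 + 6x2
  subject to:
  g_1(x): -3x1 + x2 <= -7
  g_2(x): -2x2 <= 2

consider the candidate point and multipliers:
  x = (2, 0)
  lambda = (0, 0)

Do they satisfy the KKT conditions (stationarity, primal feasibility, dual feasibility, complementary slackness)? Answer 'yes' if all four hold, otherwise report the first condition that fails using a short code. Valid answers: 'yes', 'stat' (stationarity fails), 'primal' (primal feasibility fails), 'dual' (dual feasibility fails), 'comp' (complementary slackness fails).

Gradient of f: grad f(x) = Q x + c = (0, 0)
Constraint values g_i(x) = a_i^T x - b_i:
  g_1((2, 0)) = 1
  g_2((2, 0)) = -2
Stationarity residual: grad f(x) + sum_i lambda_i a_i = (0, 0)
  -> stationarity OK
Primal feasibility (all g_i <= 0): FAILS
Dual feasibility (all lambda_i >= 0): OK
Complementary slackness (lambda_i * g_i(x) = 0 for all i): OK

Verdict: the first failing condition is primal_feasibility -> primal.

primal


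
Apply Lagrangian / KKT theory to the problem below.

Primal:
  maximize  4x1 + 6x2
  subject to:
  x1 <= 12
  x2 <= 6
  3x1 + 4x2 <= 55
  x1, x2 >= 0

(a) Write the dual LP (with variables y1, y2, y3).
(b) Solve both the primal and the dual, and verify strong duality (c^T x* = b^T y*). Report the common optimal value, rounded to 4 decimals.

The standard primal-dual pair for 'max c^T x s.t. A x <= b, x >= 0' is:
  Dual:  min b^T y  s.t.  A^T y >= c,  y >= 0.

So the dual LP is:
  minimize  12y1 + 6y2 + 55y3
  subject to:
    y1 + 3y3 >= 4
    y2 + 4y3 >= 6
    y1, y2, y3 >= 0

Solving the primal: x* = (10.3333, 6).
  primal value c^T x* = 77.3333.
Solving the dual: y* = (0, 0.6667, 1.3333).
  dual value b^T y* = 77.3333.
Strong duality: c^T x* = b^T y*. Confirmed.

77.3333


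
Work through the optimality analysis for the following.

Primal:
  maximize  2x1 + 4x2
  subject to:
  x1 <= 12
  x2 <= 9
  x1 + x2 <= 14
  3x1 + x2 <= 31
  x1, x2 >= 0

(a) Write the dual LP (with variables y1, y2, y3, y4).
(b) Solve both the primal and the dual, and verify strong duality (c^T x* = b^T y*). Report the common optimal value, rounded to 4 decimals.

The standard primal-dual pair for 'max c^T x s.t. A x <= b, x >= 0' is:
  Dual:  min b^T y  s.t.  A^T y >= c,  y >= 0.

So the dual LP is:
  minimize  12y1 + 9y2 + 14y3 + 31y4
  subject to:
    y1 + y3 + 3y4 >= 2
    y2 + y3 + y4 >= 4
    y1, y2, y3, y4 >= 0

Solving the primal: x* = (5, 9).
  primal value c^T x* = 46.
Solving the dual: y* = (0, 2, 2, 0).
  dual value b^T y* = 46.
Strong duality: c^T x* = b^T y*. Confirmed.

46


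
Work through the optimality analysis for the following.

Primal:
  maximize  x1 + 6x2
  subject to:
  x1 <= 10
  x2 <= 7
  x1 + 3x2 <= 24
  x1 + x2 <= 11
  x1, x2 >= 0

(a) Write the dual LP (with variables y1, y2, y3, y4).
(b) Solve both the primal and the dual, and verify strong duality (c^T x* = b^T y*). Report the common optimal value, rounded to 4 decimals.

The standard primal-dual pair for 'max c^T x s.t. A x <= b, x >= 0' is:
  Dual:  min b^T y  s.t.  A^T y >= c,  y >= 0.

So the dual LP is:
  minimize  10y1 + 7y2 + 24y3 + 11y4
  subject to:
    y1 + y3 + y4 >= 1
    y2 + 3y3 + y4 >= 6
    y1, y2, y3, y4 >= 0

Solving the primal: x* = (3, 7).
  primal value c^T x* = 45.
Solving the dual: y* = (0, 3, 1, 0).
  dual value b^T y* = 45.
Strong duality: c^T x* = b^T y*. Confirmed.

45


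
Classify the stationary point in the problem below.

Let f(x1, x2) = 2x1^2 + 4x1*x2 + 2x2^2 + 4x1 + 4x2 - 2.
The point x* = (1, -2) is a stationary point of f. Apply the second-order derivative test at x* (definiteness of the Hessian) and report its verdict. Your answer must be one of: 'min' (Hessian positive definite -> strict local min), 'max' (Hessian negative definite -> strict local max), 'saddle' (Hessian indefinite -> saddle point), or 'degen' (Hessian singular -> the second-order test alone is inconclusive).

Compute the Hessian H = grad^2 f:
  H = [[4, 4], [4, 4]]
Verify stationarity: grad f(x*) = H x* + g = (0, 0).
Eigenvalues of H: 0, 8.
H has a zero eigenvalue (singular; positive semidefinite but not definite), so H is neither positive definite, negative definite, nor indefinite. The second-order test alone is inconclusive -> degen.
(Indeed, f is constant along the null direction of H through x*, so x* is not a strict local extremum.)

degen


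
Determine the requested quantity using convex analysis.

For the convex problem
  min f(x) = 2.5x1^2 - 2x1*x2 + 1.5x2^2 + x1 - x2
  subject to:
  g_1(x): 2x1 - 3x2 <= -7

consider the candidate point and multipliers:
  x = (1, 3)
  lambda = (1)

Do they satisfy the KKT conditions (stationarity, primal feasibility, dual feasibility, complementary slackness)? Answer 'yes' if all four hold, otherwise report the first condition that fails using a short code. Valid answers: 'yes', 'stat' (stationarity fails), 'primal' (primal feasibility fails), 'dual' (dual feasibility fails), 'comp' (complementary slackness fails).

Gradient of f: grad f(x) = Q x + c = (0, 6)
Constraint values g_i(x) = a_i^T x - b_i:
  g_1((1, 3)) = 0
Stationarity residual: grad f(x) + sum_i lambda_i a_i = (2, 3)
  -> stationarity FAILS
Primal feasibility (all g_i <= 0): OK
Dual feasibility (all lambda_i >= 0): OK
Complementary slackness (lambda_i * g_i(x) = 0 for all i): OK

Verdict: the first failing condition is stationarity -> stat.

stat


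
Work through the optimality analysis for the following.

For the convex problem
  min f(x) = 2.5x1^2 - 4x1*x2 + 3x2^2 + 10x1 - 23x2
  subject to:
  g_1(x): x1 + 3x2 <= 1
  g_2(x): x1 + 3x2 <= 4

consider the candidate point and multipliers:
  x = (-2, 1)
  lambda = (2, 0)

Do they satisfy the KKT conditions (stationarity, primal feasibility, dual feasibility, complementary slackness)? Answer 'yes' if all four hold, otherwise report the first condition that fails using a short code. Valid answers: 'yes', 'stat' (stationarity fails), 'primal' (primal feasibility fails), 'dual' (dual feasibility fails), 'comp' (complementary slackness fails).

Gradient of f: grad f(x) = Q x + c = (-4, -9)
Constraint values g_i(x) = a_i^T x - b_i:
  g_1((-2, 1)) = 0
  g_2((-2, 1)) = -3
Stationarity residual: grad f(x) + sum_i lambda_i a_i = (-2, -3)
  -> stationarity FAILS
Primal feasibility (all g_i <= 0): OK
Dual feasibility (all lambda_i >= 0): OK
Complementary slackness (lambda_i * g_i(x) = 0 for all i): OK

Verdict: the first failing condition is stationarity -> stat.

stat


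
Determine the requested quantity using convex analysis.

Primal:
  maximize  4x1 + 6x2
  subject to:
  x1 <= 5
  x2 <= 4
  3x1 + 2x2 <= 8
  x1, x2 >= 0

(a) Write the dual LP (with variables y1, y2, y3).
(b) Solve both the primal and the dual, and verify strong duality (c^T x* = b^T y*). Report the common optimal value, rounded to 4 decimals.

The standard primal-dual pair for 'max c^T x s.t. A x <= b, x >= 0' is:
  Dual:  min b^T y  s.t.  A^T y >= c,  y >= 0.

So the dual LP is:
  minimize  5y1 + 4y2 + 8y3
  subject to:
    y1 + 3y3 >= 4
    y2 + 2y3 >= 6
    y1, y2, y3 >= 0

Solving the primal: x* = (0, 4).
  primal value c^T x* = 24.
Solving the dual: y* = (0, 3.3333, 1.3333).
  dual value b^T y* = 24.
Strong duality: c^T x* = b^T y*. Confirmed.

24


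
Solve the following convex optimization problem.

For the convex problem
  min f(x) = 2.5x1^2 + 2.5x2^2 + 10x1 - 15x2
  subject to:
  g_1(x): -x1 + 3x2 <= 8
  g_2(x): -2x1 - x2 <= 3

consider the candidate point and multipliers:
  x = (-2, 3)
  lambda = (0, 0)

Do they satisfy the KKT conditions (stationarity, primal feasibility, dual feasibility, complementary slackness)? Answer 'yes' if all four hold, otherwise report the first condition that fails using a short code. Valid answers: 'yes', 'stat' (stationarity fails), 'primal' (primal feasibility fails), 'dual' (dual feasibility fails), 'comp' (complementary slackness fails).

Gradient of f: grad f(x) = Q x + c = (0, 0)
Constraint values g_i(x) = a_i^T x - b_i:
  g_1((-2, 3)) = 3
  g_2((-2, 3)) = -2
Stationarity residual: grad f(x) + sum_i lambda_i a_i = (0, 0)
  -> stationarity OK
Primal feasibility (all g_i <= 0): FAILS
Dual feasibility (all lambda_i >= 0): OK
Complementary slackness (lambda_i * g_i(x) = 0 for all i): OK

Verdict: the first failing condition is primal_feasibility -> primal.

primal


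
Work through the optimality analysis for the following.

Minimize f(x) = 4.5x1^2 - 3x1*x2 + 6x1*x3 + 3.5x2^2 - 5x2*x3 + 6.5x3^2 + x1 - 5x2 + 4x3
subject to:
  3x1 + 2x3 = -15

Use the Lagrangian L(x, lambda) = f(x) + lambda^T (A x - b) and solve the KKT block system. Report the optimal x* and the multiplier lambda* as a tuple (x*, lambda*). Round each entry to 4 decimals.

Form the Lagrangian:
  L(x, lambda) = (1/2) x^T Q x + c^T x + lambda^T (A x - b)
Stationarity (grad_x L = 0): Q x + c + A^T lambda = 0.
Primal feasibility: A x = b.

This gives the KKT block system:
  [ Q   A^T ] [ x     ]   [-c ]
  [ A    0  ] [ lambda ] = [ b ]

Solving the linear system:
  x*      = (-4.3416, -1.8519, -0.9877)
  lambda* = (12.8148)
  f(x*)   = 96.5947

x* = (-4.3416, -1.8519, -0.9877), lambda* = (12.8148)


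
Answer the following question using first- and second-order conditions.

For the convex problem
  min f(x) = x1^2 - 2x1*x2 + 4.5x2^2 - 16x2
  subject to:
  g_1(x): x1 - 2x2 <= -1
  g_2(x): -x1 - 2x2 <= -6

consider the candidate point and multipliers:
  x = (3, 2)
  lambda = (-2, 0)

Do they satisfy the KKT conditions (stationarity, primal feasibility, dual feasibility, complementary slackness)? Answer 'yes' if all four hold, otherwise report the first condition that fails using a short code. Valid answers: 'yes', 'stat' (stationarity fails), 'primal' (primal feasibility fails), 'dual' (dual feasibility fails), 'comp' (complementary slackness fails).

Gradient of f: grad f(x) = Q x + c = (2, -4)
Constraint values g_i(x) = a_i^T x - b_i:
  g_1((3, 2)) = 0
  g_2((3, 2)) = -1
Stationarity residual: grad f(x) + sum_i lambda_i a_i = (0, 0)
  -> stationarity OK
Primal feasibility (all g_i <= 0): OK
Dual feasibility (all lambda_i >= 0): FAILS
Complementary slackness (lambda_i * g_i(x) = 0 for all i): OK

Verdict: the first failing condition is dual_feasibility -> dual.

dual


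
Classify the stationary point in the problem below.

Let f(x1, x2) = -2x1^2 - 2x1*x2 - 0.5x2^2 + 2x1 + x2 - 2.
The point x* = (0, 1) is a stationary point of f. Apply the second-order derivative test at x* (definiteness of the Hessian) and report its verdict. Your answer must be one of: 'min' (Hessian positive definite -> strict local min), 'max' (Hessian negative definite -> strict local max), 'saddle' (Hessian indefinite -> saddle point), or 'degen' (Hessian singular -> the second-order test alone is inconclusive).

Compute the Hessian H = grad^2 f:
  H = [[-4, -2], [-2, -1]]
Verify stationarity: grad f(x*) = H x* + g = (0, 0).
Eigenvalues of H: -5, 0.
H has a zero eigenvalue (singular; negative semidefinite but not definite), so H is neither positive definite, negative definite, nor indefinite. The second-order test alone is inconclusive -> degen.
(Indeed, f is constant along the null direction of H through x*, so x* is not a strict local extremum.)

degen


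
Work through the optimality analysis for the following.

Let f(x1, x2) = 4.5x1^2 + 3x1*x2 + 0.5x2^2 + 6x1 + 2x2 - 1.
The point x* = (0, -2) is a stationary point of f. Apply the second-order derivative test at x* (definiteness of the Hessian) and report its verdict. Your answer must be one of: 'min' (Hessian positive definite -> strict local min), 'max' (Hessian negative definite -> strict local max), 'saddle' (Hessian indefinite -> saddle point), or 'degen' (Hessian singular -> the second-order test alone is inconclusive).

Compute the Hessian H = grad^2 f:
  H = [[9, 3], [3, 1]]
Verify stationarity: grad f(x*) = H x* + g = (0, 0).
Eigenvalues of H: 0, 10.
H has a zero eigenvalue (singular; positive semidefinite but not definite), so H is neither positive definite, negative definite, nor indefinite. The second-order test alone is inconclusive -> degen.
(Indeed, f is constant along the null direction of H through x*, so x* is not a strict local extremum.)

degen


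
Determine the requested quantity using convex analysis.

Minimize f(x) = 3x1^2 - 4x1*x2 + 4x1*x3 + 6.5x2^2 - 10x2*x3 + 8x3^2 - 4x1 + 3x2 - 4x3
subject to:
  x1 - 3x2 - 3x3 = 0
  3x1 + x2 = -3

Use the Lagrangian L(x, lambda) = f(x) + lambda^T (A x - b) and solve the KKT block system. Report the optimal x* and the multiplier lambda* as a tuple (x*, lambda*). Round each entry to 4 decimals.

Form the Lagrangian:
  L(x, lambda) = (1/2) x^T Q x + c^T x + lambda^T (A x - b)
Stationarity (grad_x L = 0): Q x + c + A^T lambda = 0.
Primal feasibility: A x = b.

This gives the KKT block system:
  [ Q   A^T ] [ x     ]   [-c ]
  [ A    0  ] [ lambda ] = [ b ]

Solving the linear system:
  x*      = (-0.8426, -0.4721, 0.1912)
  lambda* = (0.1366, 2.0887)
  f(x*)   = 3.7277

x* = (-0.8426, -0.4721, 0.1912), lambda* = (0.1366, 2.0887)


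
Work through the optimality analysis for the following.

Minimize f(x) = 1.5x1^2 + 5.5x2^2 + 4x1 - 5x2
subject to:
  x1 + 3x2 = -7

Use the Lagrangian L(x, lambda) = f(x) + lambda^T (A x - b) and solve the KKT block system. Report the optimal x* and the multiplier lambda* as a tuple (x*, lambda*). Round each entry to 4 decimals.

Form the Lagrangian:
  L(x, lambda) = (1/2) x^T Q x + c^T x + lambda^T (A x - b)
Stationarity (grad_x L = 0): Q x + c + A^T lambda = 0.
Primal feasibility: A x = b.

This gives the KKT block system:
  [ Q   A^T ] [ x     ]   [-c ]
  [ A    0  ] [ lambda ] = [ b ]

Solving the linear system:
  x*      = (-3.3684, -1.2105)
  lambda* = (6.1053)
  f(x*)   = 17.6579

x* = (-3.3684, -1.2105), lambda* = (6.1053)


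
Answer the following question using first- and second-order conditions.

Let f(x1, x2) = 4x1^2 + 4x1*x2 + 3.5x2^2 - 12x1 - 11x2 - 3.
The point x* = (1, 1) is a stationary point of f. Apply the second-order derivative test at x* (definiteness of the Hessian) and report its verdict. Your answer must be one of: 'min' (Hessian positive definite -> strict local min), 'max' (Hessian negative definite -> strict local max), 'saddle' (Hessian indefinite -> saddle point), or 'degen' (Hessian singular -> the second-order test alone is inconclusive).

Compute the Hessian H = grad^2 f:
  H = [[8, 4], [4, 7]]
Verify stationarity: grad f(x*) = H x* + g = (0, 0).
Eigenvalues of H: 3.4689, 11.5311.
Both eigenvalues > 0, so H is positive definite -> x* is a strict local min.

min


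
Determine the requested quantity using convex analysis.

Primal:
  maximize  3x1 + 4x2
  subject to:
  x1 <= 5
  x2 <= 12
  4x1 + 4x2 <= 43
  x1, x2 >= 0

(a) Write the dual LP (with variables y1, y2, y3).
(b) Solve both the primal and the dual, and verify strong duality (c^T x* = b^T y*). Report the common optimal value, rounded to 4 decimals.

The standard primal-dual pair for 'max c^T x s.t. A x <= b, x >= 0' is:
  Dual:  min b^T y  s.t.  A^T y >= c,  y >= 0.

So the dual LP is:
  minimize  5y1 + 12y2 + 43y3
  subject to:
    y1 + 4y3 >= 3
    y2 + 4y3 >= 4
    y1, y2, y3 >= 0

Solving the primal: x* = (0, 10.75).
  primal value c^T x* = 43.
Solving the dual: y* = (0, 0, 1).
  dual value b^T y* = 43.
Strong duality: c^T x* = b^T y*. Confirmed.

43


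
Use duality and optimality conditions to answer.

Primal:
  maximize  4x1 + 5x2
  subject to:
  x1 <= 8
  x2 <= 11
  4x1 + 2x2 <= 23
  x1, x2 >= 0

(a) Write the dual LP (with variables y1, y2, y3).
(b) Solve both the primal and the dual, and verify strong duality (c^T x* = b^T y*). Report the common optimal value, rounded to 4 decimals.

The standard primal-dual pair for 'max c^T x s.t. A x <= b, x >= 0' is:
  Dual:  min b^T y  s.t.  A^T y >= c,  y >= 0.

So the dual LP is:
  minimize  8y1 + 11y2 + 23y3
  subject to:
    y1 + 4y3 >= 4
    y2 + 2y3 >= 5
    y1, y2, y3 >= 0

Solving the primal: x* = (0.25, 11).
  primal value c^T x* = 56.
Solving the dual: y* = (0, 3, 1).
  dual value b^T y* = 56.
Strong duality: c^T x* = b^T y*. Confirmed.

56


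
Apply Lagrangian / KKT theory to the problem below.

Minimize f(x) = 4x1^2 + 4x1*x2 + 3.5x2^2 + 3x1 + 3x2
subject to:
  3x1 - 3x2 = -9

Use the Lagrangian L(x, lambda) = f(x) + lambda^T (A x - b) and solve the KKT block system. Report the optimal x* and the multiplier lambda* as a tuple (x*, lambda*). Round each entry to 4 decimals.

Form the Lagrangian:
  L(x, lambda) = (1/2) x^T Q x + c^T x + lambda^T (A x - b)
Stationarity (grad_x L = 0): Q x + c + A^T lambda = 0.
Primal feasibility: A x = b.

This gives the KKT block system:
  [ Q   A^T ] [ x     ]   [-c ]
  [ A    0  ] [ lambda ] = [ b ]

Solving the linear system:
  x*      = (-1.6957, 1.3043)
  lambda* = (1.7826)
  f(x*)   = 7.4348

x* = (-1.6957, 1.3043), lambda* = (1.7826)


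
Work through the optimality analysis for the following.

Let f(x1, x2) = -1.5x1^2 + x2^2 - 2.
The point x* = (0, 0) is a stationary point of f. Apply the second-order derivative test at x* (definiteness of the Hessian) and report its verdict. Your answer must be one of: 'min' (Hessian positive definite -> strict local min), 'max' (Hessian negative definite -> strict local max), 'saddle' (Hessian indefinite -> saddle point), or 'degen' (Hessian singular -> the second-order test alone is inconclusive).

Compute the Hessian H = grad^2 f:
  H = [[-3, 0], [0, 2]]
Verify stationarity: grad f(x*) = H x* + g = (0, 0).
Eigenvalues of H: -3, 2.
Eigenvalues have mixed signs, so H is indefinite -> x* is a saddle point.

saddle


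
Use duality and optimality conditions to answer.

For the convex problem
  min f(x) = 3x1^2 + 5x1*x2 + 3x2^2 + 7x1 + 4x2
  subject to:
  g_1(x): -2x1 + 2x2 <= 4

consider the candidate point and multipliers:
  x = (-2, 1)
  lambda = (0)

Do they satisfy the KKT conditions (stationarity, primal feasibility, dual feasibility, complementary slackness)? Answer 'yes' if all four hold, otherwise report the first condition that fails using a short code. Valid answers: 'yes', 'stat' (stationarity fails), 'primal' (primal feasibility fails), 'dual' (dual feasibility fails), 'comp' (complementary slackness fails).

Gradient of f: grad f(x) = Q x + c = (0, 0)
Constraint values g_i(x) = a_i^T x - b_i:
  g_1((-2, 1)) = 2
Stationarity residual: grad f(x) + sum_i lambda_i a_i = (0, 0)
  -> stationarity OK
Primal feasibility (all g_i <= 0): FAILS
Dual feasibility (all lambda_i >= 0): OK
Complementary slackness (lambda_i * g_i(x) = 0 for all i): OK

Verdict: the first failing condition is primal_feasibility -> primal.

primal


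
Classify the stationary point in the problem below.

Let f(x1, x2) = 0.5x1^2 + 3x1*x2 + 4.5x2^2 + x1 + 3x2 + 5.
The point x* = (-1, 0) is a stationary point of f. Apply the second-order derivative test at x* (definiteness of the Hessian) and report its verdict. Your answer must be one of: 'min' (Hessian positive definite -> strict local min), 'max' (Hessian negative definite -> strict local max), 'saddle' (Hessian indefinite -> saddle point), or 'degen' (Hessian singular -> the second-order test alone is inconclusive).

Compute the Hessian H = grad^2 f:
  H = [[1, 3], [3, 9]]
Verify stationarity: grad f(x*) = H x* + g = (0, 0).
Eigenvalues of H: 0, 10.
H has a zero eigenvalue (singular; positive semidefinite but not definite), so H is neither positive definite, negative definite, nor indefinite. The second-order test alone is inconclusive -> degen.
(Indeed, f is constant along the null direction of H through x*, so x* is not a strict local extremum.)

degen


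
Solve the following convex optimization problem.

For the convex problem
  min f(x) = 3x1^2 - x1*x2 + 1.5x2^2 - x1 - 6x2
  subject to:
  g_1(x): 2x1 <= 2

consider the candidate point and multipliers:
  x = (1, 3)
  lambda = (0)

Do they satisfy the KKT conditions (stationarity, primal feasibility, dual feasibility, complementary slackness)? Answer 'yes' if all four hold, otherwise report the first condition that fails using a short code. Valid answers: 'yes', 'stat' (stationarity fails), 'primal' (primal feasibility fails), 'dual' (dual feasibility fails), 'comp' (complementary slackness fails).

Gradient of f: grad f(x) = Q x + c = (2, 2)
Constraint values g_i(x) = a_i^T x - b_i:
  g_1((1, 3)) = 0
Stationarity residual: grad f(x) + sum_i lambda_i a_i = (2, 2)
  -> stationarity FAILS
Primal feasibility (all g_i <= 0): OK
Dual feasibility (all lambda_i >= 0): OK
Complementary slackness (lambda_i * g_i(x) = 0 for all i): OK

Verdict: the first failing condition is stationarity -> stat.

stat


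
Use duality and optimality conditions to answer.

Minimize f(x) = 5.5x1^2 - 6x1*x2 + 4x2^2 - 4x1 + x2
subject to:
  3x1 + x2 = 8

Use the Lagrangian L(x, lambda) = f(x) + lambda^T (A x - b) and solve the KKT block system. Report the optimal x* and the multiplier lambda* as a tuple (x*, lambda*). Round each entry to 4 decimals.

Form the Lagrangian:
  L(x, lambda) = (1/2) x^T Q x + c^T x + lambda^T (A x - b)
Stationarity (grad_x L = 0): Q x + c + A^T lambda = 0.
Primal feasibility: A x = b.

This gives the KKT block system:
  [ Q   A^T ] [ x     ]   [-c ]
  [ A    0  ] [ lambda ] = [ b ]

Solving the linear system:
  x*      = (2.0756, 1.7731)
  lambda* = (-2.7311)
  f(x*)   = 7.6597

x* = (2.0756, 1.7731), lambda* = (-2.7311)


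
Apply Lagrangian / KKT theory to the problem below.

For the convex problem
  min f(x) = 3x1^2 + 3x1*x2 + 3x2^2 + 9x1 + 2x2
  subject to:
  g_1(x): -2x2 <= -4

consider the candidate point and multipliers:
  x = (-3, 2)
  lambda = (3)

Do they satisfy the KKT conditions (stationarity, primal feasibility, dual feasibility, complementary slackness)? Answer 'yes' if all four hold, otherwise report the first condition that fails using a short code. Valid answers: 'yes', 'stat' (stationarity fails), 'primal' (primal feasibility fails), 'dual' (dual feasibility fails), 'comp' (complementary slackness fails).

Gradient of f: grad f(x) = Q x + c = (-3, 5)
Constraint values g_i(x) = a_i^T x - b_i:
  g_1((-3, 2)) = 0
Stationarity residual: grad f(x) + sum_i lambda_i a_i = (-3, -1)
  -> stationarity FAILS
Primal feasibility (all g_i <= 0): OK
Dual feasibility (all lambda_i >= 0): OK
Complementary slackness (lambda_i * g_i(x) = 0 for all i): OK

Verdict: the first failing condition is stationarity -> stat.

stat


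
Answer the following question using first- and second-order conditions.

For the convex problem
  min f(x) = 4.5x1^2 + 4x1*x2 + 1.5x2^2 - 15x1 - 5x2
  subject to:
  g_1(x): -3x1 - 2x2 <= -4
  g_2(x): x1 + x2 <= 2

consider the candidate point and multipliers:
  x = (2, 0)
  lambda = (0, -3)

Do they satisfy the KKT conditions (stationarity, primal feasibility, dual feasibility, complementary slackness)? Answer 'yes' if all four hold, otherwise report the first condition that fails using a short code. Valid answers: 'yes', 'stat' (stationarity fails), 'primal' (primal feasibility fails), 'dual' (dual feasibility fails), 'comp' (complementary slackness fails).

Gradient of f: grad f(x) = Q x + c = (3, 3)
Constraint values g_i(x) = a_i^T x - b_i:
  g_1((2, 0)) = -2
  g_2((2, 0)) = 0
Stationarity residual: grad f(x) + sum_i lambda_i a_i = (0, 0)
  -> stationarity OK
Primal feasibility (all g_i <= 0): OK
Dual feasibility (all lambda_i >= 0): FAILS
Complementary slackness (lambda_i * g_i(x) = 0 for all i): OK

Verdict: the first failing condition is dual_feasibility -> dual.

dual


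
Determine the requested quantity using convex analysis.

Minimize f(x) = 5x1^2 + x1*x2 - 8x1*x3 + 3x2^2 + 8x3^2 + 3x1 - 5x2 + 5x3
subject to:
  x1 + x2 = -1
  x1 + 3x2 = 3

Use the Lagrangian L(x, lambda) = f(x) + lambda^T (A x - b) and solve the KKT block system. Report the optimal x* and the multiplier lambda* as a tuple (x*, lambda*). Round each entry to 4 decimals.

Form the Lagrangian:
  L(x, lambda) = (1/2) x^T Q x + c^T x + lambda^T (A x - b)
Stationarity (grad_x L = 0): Q x + c + A^T lambda = 0.
Primal feasibility: A x = b.

This gives the KKT block system:
  [ Q   A^T ] [ x     ]   [-c ]
  [ A    0  ] [ lambda ] = [ b ]

Solving the linear system:
  x*      = (-3, 2, -1.8125)
  lambda* = (17.75, -7.25)
  f(x*)   = 5.7187

x* = (-3, 2, -1.8125), lambda* = (17.75, -7.25)


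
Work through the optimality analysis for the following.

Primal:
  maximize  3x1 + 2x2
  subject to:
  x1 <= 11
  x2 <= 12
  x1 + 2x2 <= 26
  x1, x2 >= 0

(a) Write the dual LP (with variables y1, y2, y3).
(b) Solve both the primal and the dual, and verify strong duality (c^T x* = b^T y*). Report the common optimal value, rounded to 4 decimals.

The standard primal-dual pair for 'max c^T x s.t. A x <= b, x >= 0' is:
  Dual:  min b^T y  s.t.  A^T y >= c,  y >= 0.

So the dual LP is:
  minimize  11y1 + 12y2 + 26y3
  subject to:
    y1 + y3 >= 3
    y2 + 2y3 >= 2
    y1, y2, y3 >= 0

Solving the primal: x* = (11, 7.5).
  primal value c^T x* = 48.
Solving the dual: y* = (2, 0, 1).
  dual value b^T y* = 48.
Strong duality: c^T x* = b^T y*. Confirmed.

48


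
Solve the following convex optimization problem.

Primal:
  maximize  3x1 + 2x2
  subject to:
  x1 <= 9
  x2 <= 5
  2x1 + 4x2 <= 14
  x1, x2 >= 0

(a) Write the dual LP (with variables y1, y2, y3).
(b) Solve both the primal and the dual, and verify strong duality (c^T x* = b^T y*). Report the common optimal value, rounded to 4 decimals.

The standard primal-dual pair for 'max c^T x s.t. A x <= b, x >= 0' is:
  Dual:  min b^T y  s.t.  A^T y >= c,  y >= 0.

So the dual LP is:
  minimize  9y1 + 5y2 + 14y3
  subject to:
    y1 + 2y3 >= 3
    y2 + 4y3 >= 2
    y1, y2, y3 >= 0

Solving the primal: x* = (7, 0).
  primal value c^T x* = 21.
Solving the dual: y* = (0, 0, 1.5).
  dual value b^T y* = 21.
Strong duality: c^T x* = b^T y*. Confirmed.

21


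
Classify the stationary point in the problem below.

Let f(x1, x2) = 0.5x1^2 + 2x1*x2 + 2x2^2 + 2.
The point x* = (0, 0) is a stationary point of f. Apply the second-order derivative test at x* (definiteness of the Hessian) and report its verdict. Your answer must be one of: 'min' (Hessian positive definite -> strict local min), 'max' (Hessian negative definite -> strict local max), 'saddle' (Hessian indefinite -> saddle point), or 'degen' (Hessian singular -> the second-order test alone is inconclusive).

Compute the Hessian H = grad^2 f:
  H = [[1, 2], [2, 4]]
Verify stationarity: grad f(x*) = H x* + g = (0, 0).
Eigenvalues of H: 0, 5.
H has a zero eigenvalue (singular; positive semidefinite but not definite), so H is neither positive definite, negative definite, nor indefinite. The second-order test alone is inconclusive -> degen.
(Indeed, f is constant along the null direction of H through x*, so x* is not a strict local extremum.)

degen


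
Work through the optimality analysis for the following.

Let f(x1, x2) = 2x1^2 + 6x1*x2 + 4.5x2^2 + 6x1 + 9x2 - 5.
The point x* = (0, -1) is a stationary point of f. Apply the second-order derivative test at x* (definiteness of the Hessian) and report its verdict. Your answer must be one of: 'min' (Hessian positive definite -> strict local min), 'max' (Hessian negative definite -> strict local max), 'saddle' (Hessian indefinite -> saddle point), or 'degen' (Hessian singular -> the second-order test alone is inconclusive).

Compute the Hessian H = grad^2 f:
  H = [[4, 6], [6, 9]]
Verify stationarity: grad f(x*) = H x* + g = (0, 0).
Eigenvalues of H: 0, 13.
H has a zero eigenvalue (singular; positive semidefinite but not definite), so H is neither positive definite, negative definite, nor indefinite. The second-order test alone is inconclusive -> degen.
(Indeed, f is constant along the null direction of H through x*, so x* is not a strict local extremum.)

degen


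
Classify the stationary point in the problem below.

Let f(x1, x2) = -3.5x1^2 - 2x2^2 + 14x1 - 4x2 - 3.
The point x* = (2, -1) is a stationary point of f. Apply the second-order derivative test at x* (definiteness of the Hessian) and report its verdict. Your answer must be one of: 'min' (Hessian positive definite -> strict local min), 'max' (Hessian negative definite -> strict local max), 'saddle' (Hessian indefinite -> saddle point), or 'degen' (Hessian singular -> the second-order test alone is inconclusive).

Compute the Hessian H = grad^2 f:
  H = [[-7, 0], [0, -4]]
Verify stationarity: grad f(x*) = H x* + g = (0, 0).
Eigenvalues of H: -7, -4.
Both eigenvalues < 0, so H is negative definite -> x* is a strict local max.

max


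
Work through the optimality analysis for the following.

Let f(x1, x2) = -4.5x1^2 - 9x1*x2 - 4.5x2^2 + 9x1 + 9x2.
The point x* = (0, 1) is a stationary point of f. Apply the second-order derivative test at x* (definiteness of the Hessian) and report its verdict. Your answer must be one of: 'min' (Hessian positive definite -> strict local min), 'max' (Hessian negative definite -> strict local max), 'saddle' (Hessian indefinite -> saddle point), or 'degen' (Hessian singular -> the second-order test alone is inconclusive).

Compute the Hessian H = grad^2 f:
  H = [[-9, -9], [-9, -9]]
Verify stationarity: grad f(x*) = H x* + g = (0, 0).
Eigenvalues of H: -18, 0.
H has a zero eigenvalue (singular; negative semidefinite but not definite), so H is neither positive definite, negative definite, nor indefinite. The second-order test alone is inconclusive -> degen.
(Indeed, f is constant along the null direction of H through x*, so x* is not a strict local extremum.)

degen


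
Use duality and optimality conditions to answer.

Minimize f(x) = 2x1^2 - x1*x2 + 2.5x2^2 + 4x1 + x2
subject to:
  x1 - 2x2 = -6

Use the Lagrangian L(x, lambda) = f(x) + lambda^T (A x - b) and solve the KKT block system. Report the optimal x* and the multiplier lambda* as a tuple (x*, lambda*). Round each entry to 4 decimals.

Form the Lagrangian:
  L(x, lambda) = (1/2) x^T Q x + c^T x + lambda^T (A x - b)
Stationarity (grad_x L = 0): Q x + c + A^T lambda = 0.
Primal feasibility: A x = b.

This gives the KKT block system:
  [ Q   A^T ] [ x     ]   [-c ]
  [ A    0  ] [ lambda ] = [ b ]

Solving the linear system:
  x*      = (-2.1176, 1.9412)
  lambda* = (6.4118)
  f(x*)   = 15.9706

x* = (-2.1176, 1.9412), lambda* = (6.4118)


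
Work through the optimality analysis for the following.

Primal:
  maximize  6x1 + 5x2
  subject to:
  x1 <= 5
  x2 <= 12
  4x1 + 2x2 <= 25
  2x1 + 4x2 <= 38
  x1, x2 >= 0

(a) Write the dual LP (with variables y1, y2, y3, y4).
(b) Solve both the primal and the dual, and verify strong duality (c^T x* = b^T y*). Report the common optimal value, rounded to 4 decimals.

The standard primal-dual pair for 'max c^T x s.t. A x <= b, x >= 0' is:
  Dual:  min b^T y  s.t.  A^T y >= c,  y >= 0.

So the dual LP is:
  minimize  5y1 + 12y2 + 25y3 + 38y4
  subject to:
    y1 + 4y3 + 2y4 >= 6
    y2 + 2y3 + 4y4 >= 5
    y1, y2, y3, y4 >= 0

Solving the primal: x* = (2, 8.5).
  primal value c^T x* = 54.5.
Solving the dual: y* = (0, 0, 1.1667, 0.6667).
  dual value b^T y* = 54.5.
Strong duality: c^T x* = b^T y*. Confirmed.

54.5


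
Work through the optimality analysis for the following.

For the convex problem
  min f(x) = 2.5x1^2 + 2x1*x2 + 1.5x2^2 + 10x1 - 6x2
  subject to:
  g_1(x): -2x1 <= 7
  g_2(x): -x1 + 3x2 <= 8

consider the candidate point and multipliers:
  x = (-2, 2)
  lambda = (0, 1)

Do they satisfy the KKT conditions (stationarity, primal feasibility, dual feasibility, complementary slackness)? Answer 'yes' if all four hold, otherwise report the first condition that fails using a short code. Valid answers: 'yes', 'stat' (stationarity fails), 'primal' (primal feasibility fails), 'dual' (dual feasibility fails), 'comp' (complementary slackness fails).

Gradient of f: grad f(x) = Q x + c = (4, -4)
Constraint values g_i(x) = a_i^T x - b_i:
  g_1((-2, 2)) = -3
  g_2((-2, 2)) = 0
Stationarity residual: grad f(x) + sum_i lambda_i a_i = (3, -1)
  -> stationarity FAILS
Primal feasibility (all g_i <= 0): OK
Dual feasibility (all lambda_i >= 0): OK
Complementary slackness (lambda_i * g_i(x) = 0 for all i): OK

Verdict: the first failing condition is stationarity -> stat.

stat


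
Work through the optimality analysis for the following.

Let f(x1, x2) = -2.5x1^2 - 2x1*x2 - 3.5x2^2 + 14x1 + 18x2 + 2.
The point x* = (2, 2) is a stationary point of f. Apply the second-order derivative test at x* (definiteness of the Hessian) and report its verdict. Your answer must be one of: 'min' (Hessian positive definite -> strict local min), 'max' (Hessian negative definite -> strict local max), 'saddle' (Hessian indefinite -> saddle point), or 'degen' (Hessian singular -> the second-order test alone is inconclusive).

Compute the Hessian H = grad^2 f:
  H = [[-5, -2], [-2, -7]]
Verify stationarity: grad f(x*) = H x* + g = (0, 0).
Eigenvalues of H: -8.2361, -3.7639.
Both eigenvalues < 0, so H is negative definite -> x* is a strict local max.

max


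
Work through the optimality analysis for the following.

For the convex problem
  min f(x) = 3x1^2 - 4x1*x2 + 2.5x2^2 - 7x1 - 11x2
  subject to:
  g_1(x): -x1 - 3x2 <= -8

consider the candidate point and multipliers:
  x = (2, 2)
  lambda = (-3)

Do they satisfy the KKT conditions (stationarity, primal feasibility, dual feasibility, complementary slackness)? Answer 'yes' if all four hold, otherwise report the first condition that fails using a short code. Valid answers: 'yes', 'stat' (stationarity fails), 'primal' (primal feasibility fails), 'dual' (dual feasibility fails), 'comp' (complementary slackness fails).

Gradient of f: grad f(x) = Q x + c = (-3, -9)
Constraint values g_i(x) = a_i^T x - b_i:
  g_1((2, 2)) = 0
Stationarity residual: grad f(x) + sum_i lambda_i a_i = (0, 0)
  -> stationarity OK
Primal feasibility (all g_i <= 0): OK
Dual feasibility (all lambda_i >= 0): FAILS
Complementary slackness (lambda_i * g_i(x) = 0 for all i): OK

Verdict: the first failing condition is dual_feasibility -> dual.

dual


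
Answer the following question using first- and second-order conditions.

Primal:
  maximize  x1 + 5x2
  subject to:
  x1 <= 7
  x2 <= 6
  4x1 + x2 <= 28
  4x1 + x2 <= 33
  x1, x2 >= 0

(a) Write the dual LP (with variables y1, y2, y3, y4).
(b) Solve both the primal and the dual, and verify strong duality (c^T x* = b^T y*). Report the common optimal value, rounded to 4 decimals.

The standard primal-dual pair for 'max c^T x s.t. A x <= b, x >= 0' is:
  Dual:  min b^T y  s.t.  A^T y >= c,  y >= 0.

So the dual LP is:
  minimize  7y1 + 6y2 + 28y3 + 33y4
  subject to:
    y1 + 4y3 + 4y4 >= 1
    y2 + y3 + y4 >= 5
    y1, y2, y3, y4 >= 0

Solving the primal: x* = (5.5, 6).
  primal value c^T x* = 35.5.
Solving the dual: y* = (0, 4.75, 0.25, 0).
  dual value b^T y* = 35.5.
Strong duality: c^T x* = b^T y*. Confirmed.

35.5


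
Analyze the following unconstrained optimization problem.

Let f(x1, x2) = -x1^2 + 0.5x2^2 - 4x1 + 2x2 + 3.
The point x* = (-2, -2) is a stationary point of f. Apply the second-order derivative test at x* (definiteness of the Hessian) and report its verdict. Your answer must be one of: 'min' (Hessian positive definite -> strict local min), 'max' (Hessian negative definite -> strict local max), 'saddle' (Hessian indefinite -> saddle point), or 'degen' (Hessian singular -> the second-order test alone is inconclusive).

Compute the Hessian H = grad^2 f:
  H = [[-2, 0], [0, 1]]
Verify stationarity: grad f(x*) = H x* + g = (0, 0).
Eigenvalues of H: -2, 1.
Eigenvalues have mixed signs, so H is indefinite -> x* is a saddle point.

saddle


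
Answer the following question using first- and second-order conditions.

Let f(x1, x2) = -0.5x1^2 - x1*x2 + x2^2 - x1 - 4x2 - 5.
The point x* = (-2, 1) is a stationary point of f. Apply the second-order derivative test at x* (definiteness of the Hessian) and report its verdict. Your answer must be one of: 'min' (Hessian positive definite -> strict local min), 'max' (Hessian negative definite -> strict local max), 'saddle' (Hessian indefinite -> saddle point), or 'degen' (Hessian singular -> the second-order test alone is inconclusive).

Compute the Hessian H = grad^2 f:
  H = [[-1, -1], [-1, 2]]
Verify stationarity: grad f(x*) = H x* + g = (0, 0).
Eigenvalues of H: -1.3028, 2.3028.
Eigenvalues have mixed signs, so H is indefinite -> x* is a saddle point.

saddle


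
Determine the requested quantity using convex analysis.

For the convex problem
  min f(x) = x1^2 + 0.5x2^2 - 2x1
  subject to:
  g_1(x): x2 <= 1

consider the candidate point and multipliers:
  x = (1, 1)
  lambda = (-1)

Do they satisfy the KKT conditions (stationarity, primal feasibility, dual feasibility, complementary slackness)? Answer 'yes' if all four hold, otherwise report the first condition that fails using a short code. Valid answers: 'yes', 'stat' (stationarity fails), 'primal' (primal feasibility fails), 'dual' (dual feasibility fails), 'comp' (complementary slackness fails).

Gradient of f: grad f(x) = Q x + c = (0, 1)
Constraint values g_i(x) = a_i^T x - b_i:
  g_1((1, 1)) = 0
Stationarity residual: grad f(x) + sum_i lambda_i a_i = (0, 0)
  -> stationarity OK
Primal feasibility (all g_i <= 0): OK
Dual feasibility (all lambda_i >= 0): FAILS
Complementary slackness (lambda_i * g_i(x) = 0 for all i): OK

Verdict: the first failing condition is dual_feasibility -> dual.

dual


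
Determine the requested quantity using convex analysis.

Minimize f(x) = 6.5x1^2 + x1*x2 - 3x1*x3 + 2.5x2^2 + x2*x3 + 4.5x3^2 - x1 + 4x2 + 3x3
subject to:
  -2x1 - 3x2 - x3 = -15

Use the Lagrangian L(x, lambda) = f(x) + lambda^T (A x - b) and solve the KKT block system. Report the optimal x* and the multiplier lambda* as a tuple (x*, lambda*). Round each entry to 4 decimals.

Form the Lagrangian:
  L(x, lambda) = (1/2) x^T Q x + c^T x + lambda^T (A x - b)
Stationarity (grad_x L = 0): Q x + c + A^T lambda = 0.
Primal feasibility: A x = b.

This gives the KKT block system:
  [ Q   A^T ] [ x     ]   [-c ]
  [ A    0  ] [ lambda ] = [ b ]

Solving the linear system:
  x*      = (1.2259, 3.9875, 0.5859)
  lambda* = (8.583)
  f(x*)   = 72.6134

x* = (1.2259, 3.9875, 0.5859), lambda* = (8.583)


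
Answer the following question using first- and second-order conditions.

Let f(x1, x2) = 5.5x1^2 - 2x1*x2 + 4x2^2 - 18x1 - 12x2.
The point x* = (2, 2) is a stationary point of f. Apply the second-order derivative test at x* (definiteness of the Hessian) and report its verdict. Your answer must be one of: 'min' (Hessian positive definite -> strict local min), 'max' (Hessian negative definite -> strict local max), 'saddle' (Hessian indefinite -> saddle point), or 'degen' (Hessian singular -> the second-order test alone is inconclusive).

Compute the Hessian H = grad^2 f:
  H = [[11, -2], [-2, 8]]
Verify stationarity: grad f(x*) = H x* + g = (0, 0).
Eigenvalues of H: 7, 12.
Both eigenvalues > 0, so H is positive definite -> x* is a strict local min.

min
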